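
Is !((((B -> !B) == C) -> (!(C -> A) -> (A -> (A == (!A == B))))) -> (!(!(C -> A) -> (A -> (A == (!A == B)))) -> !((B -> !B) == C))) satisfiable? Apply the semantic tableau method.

Initial set: {!((((B -> !B) == C) -> (!(C -> A) -> (A -> (A == (!A == B))))) -> (!(!(C -> A) -> (A -> (A == (!A == B)))) -> !((B -> !B) == C)))}.
!((((B -> !B) == C) -> (!(C -> A) -> (A -> (A == (!A == B))))) -> (!(!(C -> A) -> (A -> (A == (!A == B)))) -> !((B -> !B) == C))): α-rule — add (((B -> !B) == C) -> (!(C -> A) -> (A -> (A == (!A == B))))), !(!(!(C -> A) -> (A -> (A == (!A == B)))) -> !((B -> !B) == C)).
!(!(!(C -> A) -> (A -> (A == (!A == B)))) -> !((B -> !B) == C)): α-rule — add !(!(C -> A) -> (A -> (A == (!A == B)))), !!((B -> !B) == C).
!(!(C -> A) -> (A -> (A == (!A == B)))): α-rule — add !(C -> A), !(A -> (A == (!A == B))).
!(C -> A): α-rule — add C, !A.
!(A -> (A == (!A == B))): α-rule — add A, !(A == (!A == B)).
× closes — contains both A and !A.
All 1 branch closes.
Every branch closed; the formula is unsatisfiable.

Unsatisfiable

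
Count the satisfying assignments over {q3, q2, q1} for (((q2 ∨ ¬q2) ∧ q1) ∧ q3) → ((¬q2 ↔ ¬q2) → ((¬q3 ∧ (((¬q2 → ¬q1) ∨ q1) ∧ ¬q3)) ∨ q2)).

Initial set: {T ((((q2 ∨ ¬q2) ∧ q1) ∧ q3) → ((¬q2 ↔ ¬q2) → ((¬q3 ∧ (((¬q2 → ¬q1) ∨ q1) ∧ ¬q3)) ∨ q2)))}.
T ((((q2 ∨ ¬q2) ∧ q1) ∧ q3) → ((¬q2 ↔ ¬q2) → ((¬q3 ∧ (((¬q2 → ¬q1) ∨ q1) ∧ ¬q3)) ∨ q2))): β-rule — branch into F (((q2 ∨ ¬q2) ∧ q1) ∧ q3)  //  T ((¬q2 ↔ ¬q2) → ((¬q3 ∧ (((¬q2 → ¬q1) ∨ q1) ∧ ¬q3)) ∨ q2)).
  branch 1 (add F (((q2 ∨ ¬q2) ∧ q1) ∧ q3)):
    F (((q2 ∨ ¬q2) ∧ q1) ∧ q3): β-rule — branch into F ((q2 ∨ ¬q2) ∧ q1)  //  F q3.
      branch 1.1 (add F ((q2 ∨ ¬q2) ∧ q1)):
        F ((q2 ∨ ¬q2) ∧ q1): β-rule — branch into F (q2 ∨ ¬q2)  //  F q1.
          branch 1.1.1 (add F (q2 ∨ ¬q2)):
            F (q2 ∨ ¬q2): α-rule — add F q2, F ¬q2.
            × closes — contains both q2 and ¬q2.
          branch 1.1.2 (add F q1):
            ○ open, literals {q1=0}.
      branch 1.2 (add F q3):
        ○ open, literals {q3=0}.
  branch 2 (add T ((¬q2 ↔ ¬q2) → ((¬q3 ∧ (((¬q2 → ¬q1) ∨ q1) ∧ ¬q3)) ∨ q2))):
    T ((¬q2 ↔ ¬q2) → ((¬q3 ∧ (((¬q2 → ¬q1) ∨ q1) ∧ ¬q3)) ∨ q2)): β-rule — branch into F (¬q2 ↔ ¬q2)  //  T ((¬q3 ∧ (((¬q2 → ¬q1) ∨ q1) ∧ ¬q3)) ∨ q2).
      branch 2.1 (add F (¬q2 ↔ ¬q2)):
        F (¬q2 ↔ ¬q2): β-rule — branch into T ¬q2, F ¬q2  //  F ¬q2, T ¬q2.
          branch 2.1.1 (add T ¬q2, F ¬q2):
            × closes — contains both q2 and ¬q2.
          branch 2.1.2 (add F ¬q2, T ¬q2):
            × closes — contains both q2 and ¬q2.
      branch 2.2 (add T ((¬q3 ∧ (((¬q2 → ¬q1) ∨ q1) ∧ ¬q3)) ∨ q2)):
        T ((¬q3 ∧ (((¬q2 → ¬q1) ∨ q1) ∧ ¬q3)) ∨ q2): β-rule — branch into T (¬q3 ∧ (((¬q2 → ¬q1) ∨ q1) ∧ ¬q3))  //  T q2.
          branch 2.2.1 (add T (¬q3 ∧ (((¬q2 → ¬q1) ∨ q1) ∧ ¬q3))):
            T (¬q3 ∧ (((¬q2 → ¬q1) ∨ q1) ∧ ¬q3)): α-rule — add T ¬q3, T (((¬q2 → ¬q1) ∨ q1) ∧ ¬q3).
            T (((¬q2 → ¬q1) ∨ q1) ∧ ¬q3): α-rule — add T ((¬q2 → ¬q1) ∨ q1), T ¬q3.
            T ((¬q2 → ¬q1) ∨ q1): β-rule — branch into T (¬q2 → ¬q1)  //  T q1.
              branch 2.2.1.1 (add T (¬q2 → ¬q1)):
                T (¬q2 → ¬q1): β-rule — branch into F ¬q2  //  T ¬q1.
                  branch 2.2.1.1.1 (add F ¬q2):
                    ○ open, literals {q2=1, q3=0}.
                  branch 2.2.1.1.2 (add T ¬q1):
                    ○ open, literals {q1=0, q3=0}.
              branch 2.2.1.2 (add T q1):
                ○ open, literals {q1=1, q3=0}.
          branch 2.2.2 (add T q2):
            ○ open, literals {q2=1}.
3 branches closed, 6 open.
Each open branch fixes some atoms; the unmentioned ones are free. Counting distinct full assignments: branch {q1=0} (q3, q2) contributes 4 new; branch {q3=0} (q2, q1) contributes 2 new; branch {q2=1, q3=0} (q1) contributes 0 new; branch {q1=0, q3=0} (q2) contributes 0 new; branch {q1=1, q3=0} (q2) contributes 0 new; branch {q2=1} (q3, q1) contributes 1 new. Total: 7.

7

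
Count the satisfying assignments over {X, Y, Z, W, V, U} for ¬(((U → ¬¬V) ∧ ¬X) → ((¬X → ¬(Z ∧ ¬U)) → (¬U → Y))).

Initial set: {¬(((U → ¬¬V) ∧ ¬X) → ((¬X → ¬(Z ∧ ¬U)) → (¬U → Y)))}.
¬(((U → ¬¬V) ∧ ¬X) → ((¬X → ¬(Z ∧ ¬U)) → (¬U → Y))): α-rule — add ((U → ¬¬V) ∧ ¬X), ¬((¬X → ¬(Z ∧ ¬U)) → (¬U → Y)).
((U → ¬¬V) ∧ ¬X): α-rule — add (U → ¬¬V), ¬X.
¬((¬X → ¬(Z ∧ ¬U)) → (¬U → Y)): α-rule — add (¬X → ¬(Z ∧ ¬U)), ¬(¬U → Y).
¬(¬U → Y): α-rule — add ¬U, ¬Y.
(U → ¬¬V): β-rule — branch into ¬U  //  ¬¬V.
  branch 1 (add ¬U):
    (¬X → ¬(Z ∧ ¬U)): β-rule — branch into ¬¬X  //  ¬(Z ∧ ¬U).
      branch 1.1 (add ¬¬X):
        × closes — contains both X and ¬X.
      branch 1.2 (add ¬(Z ∧ ¬U)):
        ¬(Z ∧ ¬U): β-rule — branch into ¬Z  //  ¬¬U.
          branch 1.2.1 (add ¬Z):
            ○ open, literals {U=false, X=false, Y=false, Z=false}.
          branch 1.2.2 (add ¬¬U):
            × closes — contains both U and ¬U.
  branch 2 (add ¬¬V):
    ¬¬V: drop double negation, giving V.
    (¬X → ¬(Z ∧ ¬U)): β-rule — branch into ¬¬X  //  ¬(Z ∧ ¬U).
      branch 2.1 (add ¬¬X):
        × closes — contains both X and ¬X.
      branch 2.2 (add ¬(Z ∧ ¬U)):
        ¬(Z ∧ ¬U): β-rule — branch into ¬Z  //  ¬¬U.
          branch 2.2.1 (add ¬Z):
            ○ open, literals {U=false, V=true, X=false, Y=false, Z=false}.
          branch 2.2.2 (add ¬¬U):
            × closes — contains both U and ¬U.
4 branches closed, 2 open.
Each open branch fixes some atoms; the unmentioned ones are free. Counting distinct full assignments: branch {U=false, X=false, Y=false, Z=false} (W, V) contributes 4 new; branch {U=false, V=true, X=false, Y=false, Z=false} (W) contributes 0 new. Total: 4.

4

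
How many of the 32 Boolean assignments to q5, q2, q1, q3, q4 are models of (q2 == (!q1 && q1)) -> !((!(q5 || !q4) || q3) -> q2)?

Initial set: {((q2 == (!q1 && q1)) -> !((!(q5 || !q4) || q3) -> q2))}.
((q2 == (!q1 && q1)) -> !((!(q5 || !q4) || q3) -> q2)): β-rule — branch into !(q2 == (!q1 && q1))  //  !((!(q5 || !q4) || q3) -> q2).
  branch 1 (add !(q2 == (!q1 && q1))):
    !(q2 == (!q1 && q1)): β-rule — branch into q2, !(!q1 && q1)  //  !q2, (!q1 && q1).
      branch 1.1 (add q2, !(!q1 && q1)):
        !(!q1 && q1): β-rule — branch into !!q1  //  !q1.
          branch 1.1.1 (add !!q1):
            ○ open, literals {q1=T, q2=T}.
          branch 1.1.2 (add !q1):
            ○ open, literals {q1=F, q2=T}.
      branch 1.2 (add !q2, (!q1 && q1)):
        (!q1 && q1): α-rule — add !q1, q1.
        × closes — contains both q1 and !q1.
  branch 2 (add !((!(q5 || !q4) || q3) -> q2)):
    !((!(q5 || !q4) || q3) -> q2): α-rule — add (!(q5 || !q4) || q3), !q2.
    (!(q5 || !q4) || q3): β-rule — branch into !(q5 || !q4)  //  q3.
      branch 2.1 (add !(q5 || !q4)):
        !(q5 || !q4): α-rule — add !q5, !!q4.
        ○ open, literals {q2=F, q4=T, q5=F}.
      branch 2.2 (add q3):
        ○ open, literals {q2=F, q3=T}.
1 branch closed, 4 open.
Each open branch fixes some atoms; the unmentioned ones are free. Counting distinct full assignments: branch {q1=T, q2=T} (q5, q3, q4) contributes 8 new; branch {q1=F, q2=T} (q5, q3, q4) contributes 8 new; branch {q2=F, q4=T, q5=F} (q1, q3) contributes 4 new; branch {q2=F, q3=T} (q5, q1, q4) contributes 6 new. Total: 26.

26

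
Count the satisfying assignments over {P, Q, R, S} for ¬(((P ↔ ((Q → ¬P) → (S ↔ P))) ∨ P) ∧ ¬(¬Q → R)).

13

Initial set: {¬(((P ↔ ((Q → ¬P) → (S ↔ P))) ∨ P) ∧ ¬(¬Q → R))}.
¬(((P ↔ ((Q → ¬P) → (S ↔ P))) ∨ P) ∧ ¬(¬Q → R)): β-rule — branch into ¬((P ↔ ((Q → ¬P) → (S ↔ P))) ∨ P)  //  ¬¬(¬Q → R).
  branch 1 (add ¬((P ↔ ((Q → ¬P) → (S ↔ P))) ∨ P)):
    ¬((P ↔ ((Q → ¬P) → (S ↔ P))) ∨ P): α-rule — add ¬(P ↔ ((Q → ¬P) → (S ↔ P))), ¬P.
    ¬(P ↔ ((Q → ¬P) → (S ↔ P))): β-rule — branch into P, ¬((Q → ¬P) → (S ↔ P))  //  ¬P, ((Q → ¬P) → (S ↔ P)).
      branch 1.1 (add P, ¬((Q → ¬P) → (S ↔ P))):
        × closes — contains both P and ¬P.
      branch 1.2 (add ¬P, ((Q → ¬P) → (S ↔ P))):
        ((Q → ¬P) → (S ↔ P)): β-rule — branch into ¬(Q → ¬P)  //  (S ↔ P).
          branch 1.2.1 (add ¬(Q → ¬P)):
            ¬(Q → ¬P): α-rule — add Q, ¬¬P.
            × closes — contains both P and ¬P.
          branch 1.2.2 (add (S ↔ P)):
            (S ↔ P): β-rule — branch into S, P  //  ¬S, ¬P.
              branch 1.2.2.1 (add S, P):
                × closes — contains both P and ¬P.
              branch 1.2.2.2 (add ¬S, ¬P):
                ○ open, literals {P=0, S=0}.
  branch 2 (add ¬¬(¬Q → R)):
    ¬¬(¬Q → R): β-rule — branch into ¬¬Q  //  R.
      branch 2.1 (add ¬¬Q):
        ○ open, literals {Q=1}.
      branch 2.2 (add R):
        ○ open, literals {R=1}.
3 branches closed, 3 open.
Each open branch fixes some atoms; the unmentioned ones are free. Counting distinct full assignments: branch {P=0, S=0} (Q, R) contributes 4 new; branch {Q=1} (P, R, S) contributes 6 new; branch {R=1} (P, Q, S) contributes 3 new. Total: 13.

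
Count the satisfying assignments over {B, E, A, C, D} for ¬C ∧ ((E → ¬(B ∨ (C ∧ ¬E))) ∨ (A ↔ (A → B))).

Initial set: {T (¬C ∧ ((E → ¬(B ∨ (C ∧ ¬E))) ∨ (A ↔ (A → B))))}.
T (¬C ∧ ((E → ¬(B ∨ (C ∧ ¬E))) ∨ (A ↔ (A → B)))): α-rule — add T ¬C, T ((E → ¬(B ∨ (C ∧ ¬E))) ∨ (A ↔ (A → B))).
T ((E → ¬(B ∨ (C ∧ ¬E))) ∨ (A ↔ (A → B))): β-rule — branch into T (E → ¬(B ∨ (C ∧ ¬E)))  //  T (A ↔ (A → B)).
  branch 1 (add T (E → ¬(B ∨ (C ∧ ¬E)))):
    T (E → ¬(B ∨ (C ∧ ¬E))): β-rule — branch into F E  //  T ¬(B ∨ (C ∧ ¬E)).
      branch 1.1 (add F E):
        ○ open, literals {C=F, E=F}.
      branch 1.2 (add T ¬(B ∨ (C ∧ ¬E))):
        T ¬(B ∨ (C ∧ ¬E)): α-rule — add F B, F (C ∧ ¬E).
        F (C ∧ ¬E): β-rule — branch into F C  //  F ¬E.
          branch 1.2.1 (add F C):
            ○ open, literals {B=F, C=F}.
          branch 1.2.2 (add F ¬E):
            ○ open, literals {B=F, C=F, E=T}.
  branch 2 (add T (A ↔ (A → B))):
    T (A ↔ (A → B)): β-rule — branch into T A, T (A → B)  //  F A, F (A → B).
      branch 2.1 (add T A, T (A → B)):
        T (A → B): β-rule — branch into F A  //  T B.
          branch 2.1.1 (add F A):
            × closes — contains both A and ¬A.
          branch 2.1.2 (add T B):
            ○ open, literals {A=T, B=T, C=F}.
      branch 2.2 (add F A, F (A → B)):
        F (A → B): α-rule — add T A, F B.
        × closes — contains both A and ¬A.
2 branches closed, 4 open.
Each open branch fixes some atoms; the unmentioned ones are free. Counting distinct full assignments: branch {C=F, E=F} (B, A, D) contributes 8 new; branch {B=F, C=F} (E, A, D) contributes 4 new; branch {B=F, C=F, E=T} (A, D) contributes 0 new; branch {A=T, B=T, C=F} (E, D) contributes 2 new. Total: 14.

14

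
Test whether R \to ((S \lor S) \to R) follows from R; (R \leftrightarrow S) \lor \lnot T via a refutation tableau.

Yes

Initial set: {R; ((R \leftrightarrow S) \lor \lnot T); \lnot (R \to ((S \lor S) \to R))}.
\lnot (R \to ((S \lor S) \to R)): α-rule — add R, \lnot ((S \lor S) \to R).
\lnot ((S \lor S) \to R): α-rule — add (S \lor S), \lnot R.
× closes — contains both R and \lnot R.
All 1 branch closes.
Every branch closed, so the premises entail the conclusion.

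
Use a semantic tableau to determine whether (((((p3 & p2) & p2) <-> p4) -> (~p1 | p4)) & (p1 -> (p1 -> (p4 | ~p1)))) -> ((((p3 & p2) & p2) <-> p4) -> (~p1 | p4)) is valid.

Valid

Assume the negation and expand:
Initial set: {~((((((p3 & p2) & p2) <-> p4) -> (~p1 | p4)) & (p1 -> (p1 -> (p4 | ~p1)))) -> ((((p3 & p2) & p2) <-> p4) -> (~p1 | p4)))}.
~((((((p3 & p2) & p2) <-> p4) -> (~p1 | p4)) & (p1 -> (p1 -> (p4 | ~p1)))) -> ((((p3 & p2) & p2) <-> p4) -> (~p1 | p4))): α-rule — add (((((p3 & p2) & p2) <-> p4) -> (~p1 | p4)) & (p1 -> (p1 -> (p4 | ~p1)))), ~((((p3 & p2) & p2) <-> p4) -> (~p1 | p4)).
(((((p3 & p2) & p2) <-> p4) -> (~p1 | p4)) & (p1 -> (p1 -> (p4 | ~p1)))): α-rule — add ((((p3 & p2) & p2) <-> p4) -> (~p1 | p4)), (p1 -> (p1 -> (p4 | ~p1))).
~((((p3 & p2) & p2) <-> p4) -> (~p1 | p4)): α-rule — add (((p3 & p2) & p2) <-> p4), ~(~p1 | p4).
~(~p1 | p4): α-rule — add ~~p1, ~p4.
((((p3 & p2) & p2) <-> p4) -> (~p1 | p4)): β-rule — branch into ~(((p3 & p2) & p2) <-> p4)  //  (~p1 | p4).
  branch 1 (add ~(((p3 & p2) & p2) <-> p4)):
    (p1 -> (p1 -> (p4 | ~p1))): β-rule — branch into ~p1  //  (p1 -> (p4 | ~p1)).
      branch 1.1 (add ~p1):
        × closes — contains both p1 and ~p1.
      branch 1.2 (add (p1 -> (p4 | ~p1))):
        (((p3 & p2) & p2) <-> p4): β-rule — branch into ((p3 & p2) & p2), p4  //  ~((p3 & p2) & p2), ~p4.
          branch 1.2.1 (add ((p3 & p2) & p2), p4):
            × closes — contains both p4 and ~p4.
          branch 1.2.2 (add ~((p3 & p2) & p2), ~p4):
            ~(((p3 & p2) & p2) <-> p4): β-rule — branch into ((p3 & p2) & p2), ~p4  //  ~((p3 & p2) & p2), p4.
              branch 1.2.2.1 (add ((p3 & p2) & p2), ~p4):
                ((p3 & p2) & p2): α-rule — add (p3 & p2), p2.
                (p3 & p2): α-rule — add p3, p2.
                (p1 -> (p4 | ~p1)): β-rule — branch into ~p1  //  (p4 | ~p1).
                  branch 1.2.2.1.1 (add ~p1):
                    × closes — contains both p1 and ~p1.
                  branch 1.2.2.1.2 (add (p4 | ~p1)):
                    ~((p3 & p2) & p2): β-rule — branch into ~(p3 & p2)  //  ~p2.
                      branch 1.2.2.1.2.1 (add ~(p3 & p2)):
                        (p4 | ~p1): β-rule — branch into p4  //  ~p1.
                          branch 1.2.2.1.2.1.1 (add p4):
                            × closes — contains both p4 and ~p4.
                          branch 1.2.2.1.2.1.2 (add ~p1):
                            × closes — contains both p1 and ~p1.
                      branch 1.2.2.1.2.2 (add ~p2):
                        × closes — contains both p2 and ~p2.
              branch 1.2.2.2 (add ~((p3 & p2) & p2), p4):
                × closes — contains both p4 and ~p4.
  branch 2 (add (~p1 | p4)):
    (p1 -> (p1 -> (p4 | ~p1))): β-rule — branch into ~p1  //  (p1 -> (p4 | ~p1)).
      branch 2.1 (add ~p1):
        × closes — contains both p1 and ~p1.
      branch 2.2 (add (p1 -> (p4 | ~p1))):
        (((p3 & p2) & p2) <-> p4): β-rule — branch into ((p3 & p2) & p2), p4  //  ~((p3 & p2) & p2), ~p4.
          branch 2.2.1 (add ((p3 & p2) & p2), p4):
            × closes — contains both p4 and ~p4.
          branch 2.2.2 (add ~((p3 & p2) & p2), ~p4):
            (~p1 | p4): β-rule — branch into ~p1  //  p4.
              branch 2.2.2.1 (add ~p1):
                × closes — contains both p1 and ~p1.
              branch 2.2.2.2 (add p4):
                × closes — contains both p4 and ~p4.
All 11 branches close.
Every branch closed, so the negation is unsatisfiable and the formula is valid.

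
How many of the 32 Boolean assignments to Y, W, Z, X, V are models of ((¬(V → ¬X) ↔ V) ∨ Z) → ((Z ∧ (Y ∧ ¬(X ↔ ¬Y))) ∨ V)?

Initial set: {T (((¬(V → ¬X) ↔ V) ∨ Z) → ((Z ∧ (Y ∧ ¬(X ↔ ¬Y))) ∨ V))}.
T (((¬(V → ¬X) ↔ V) ∨ Z) → ((Z ∧ (Y ∧ ¬(X ↔ ¬Y))) ∨ V)): β-rule — branch into F ((¬(V → ¬X) ↔ V) ∨ Z)  //  T ((Z ∧ (Y ∧ ¬(X ↔ ¬Y))) ∨ V).
  branch 1 (add F ((¬(V → ¬X) ↔ V) ∨ Z)):
    F ((¬(V → ¬X) ↔ V) ∨ Z): α-rule — add F (¬(V → ¬X) ↔ V), F Z.
    F (¬(V → ¬X) ↔ V): β-rule — branch into T ¬(V → ¬X), F V  //  F ¬(V → ¬X), T V.
      branch 1.1 (add T ¬(V → ¬X), F V):
        T ¬(V → ¬X): α-rule — add T V, F ¬X.
        × closes — contains both V and ¬V.
      branch 1.2 (add F ¬(V → ¬X), T V):
        F ¬(V → ¬X): β-rule — branch into F V  //  T ¬X.
          branch 1.2.1 (add F V):
            × closes — contains both V and ¬V.
          branch 1.2.2 (add T ¬X):
            ○ open, literals {V=true, X=false, Z=false}.
  branch 2 (add T ((Z ∧ (Y ∧ ¬(X ↔ ¬Y))) ∨ V)):
    T ((Z ∧ (Y ∧ ¬(X ↔ ¬Y))) ∨ V): β-rule — branch into T (Z ∧ (Y ∧ ¬(X ↔ ¬Y)))  //  T V.
      branch 2.1 (add T (Z ∧ (Y ∧ ¬(X ↔ ¬Y)))):
        T (Z ∧ (Y ∧ ¬(X ↔ ¬Y))): α-rule — add T Z, T (Y ∧ ¬(X ↔ ¬Y)).
        T (Y ∧ ¬(X ↔ ¬Y)): α-rule — add T Y, T ¬(X ↔ ¬Y).
        T ¬(X ↔ ¬Y): β-rule — branch into T X, F ¬Y  //  F X, T ¬Y.
          branch 2.1.1 (add T X, F ¬Y):
            ○ open, literals {X=true, Y=true, Z=true}.
          branch 2.1.2 (add F X, T ¬Y):
            × closes — contains both Y and ¬Y.
      branch 2.2 (add T V):
        ○ open, literals {V=true}.
3 branches closed, 3 open.
Each open branch fixes some atoms; the unmentioned ones are free. Counting distinct full assignments: branch {V=true, X=false, Z=false} (Y, W) contributes 4 new; branch {X=true, Y=true, Z=true} (W, V) contributes 4 new; branch {V=true} (Y, W, Z, X) contributes 10 new. Total: 18.

18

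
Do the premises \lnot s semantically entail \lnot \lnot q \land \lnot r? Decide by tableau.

Initial set: {\lnot s; \lnot (\lnot \lnot q \land \lnot r)}.
\lnot (\lnot \lnot q \land \lnot r): β-rule — branch into \lnot \lnot \lnot q  //  \lnot \lnot r.
  branch 1 (add \lnot \lnot \lnot q):
    \lnot \lnot \lnot q: drop double negation, giving \lnot q.
    ○ open, literals {q=0, s=0}.
  branch 2 (add \lnot \lnot r):
    ○ open, literals {r=1, s=0}.
0 branches closed, 2 open.
An open branch gives a countermodel: q=0, s=0 (unmentioned atoms arbitrary); the premises hold there but the conclusion fails.

No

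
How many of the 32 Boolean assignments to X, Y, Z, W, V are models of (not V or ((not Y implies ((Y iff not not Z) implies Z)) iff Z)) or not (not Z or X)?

Initial set: {((not V or ((not Y implies ((Y iff not not Z) implies Z)) iff Z)) or not (not Z or X))}.
((not V or ((not Y implies ((Y iff not not Z) implies Z)) iff Z)) or not (not Z or X)): β-rule — branch into (not V or ((not Y implies ((Y iff not not Z) implies Z)) iff Z))  //  not (not Z or X).
  branch 1 (add (not V or ((not Y implies ((Y iff not not Z) implies Z)) iff Z))):
    (not V or ((not Y implies ((Y iff not not Z) implies Z)) iff Z)): β-rule — branch into not V  //  ((not Y implies ((Y iff not not Z) implies Z)) iff Z).
      branch 1.1 (add not V):
        ○ open, literals {V=0}.
      branch 1.2 (add ((not Y implies ((Y iff not not Z) implies Z)) iff Z)):
        ((not Y implies ((Y iff not not Z) implies Z)) iff Z): β-rule — branch into (not Y implies ((Y iff not not Z) implies Z)), Z  //  not (not Y implies ((Y iff not not Z) implies Z)), not Z.
          branch 1.2.1 (add (not Y implies ((Y iff not not Z) implies Z)), Z):
            (not Y implies ((Y iff not not Z) implies Z)): β-rule — branch into not not Y  //  ((Y iff not not Z) implies Z).
              branch 1.2.1.1 (add not not Y):
                ○ open, literals {Y=1, Z=1}.
              branch 1.2.1.2 (add ((Y iff not not Z) implies Z)):
                ((Y iff not not Z) implies Z): β-rule — branch into not (Y iff not not Z)  //  Z.
                  branch 1.2.1.2.1 (add not (Y iff not not Z)):
                    not (Y iff not not Z): β-rule — branch into Y, not not not Z  //  not Y, not not Z.
                      branch 1.2.1.2.1.1 (add Y, not not not Z):
                        not not not Z: drop double negation, giving not Z.
                        × closes — contains both Z and not Z.
                      branch 1.2.1.2.1.2 (add not Y, not not Z):
                        not not Z: drop double negation, giving Z.
                        ○ open, literals {Y=0, Z=1}.
                  branch 1.2.1.2.2 (add Z):
                    ○ open, literals {Z=1}.
          branch 1.2.2 (add not (not Y implies ((Y iff not not Z) implies Z)), not Z):
            not (not Y implies ((Y iff not not Z) implies Z)): α-rule — add not Y, not ((Y iff not not Z) implies Z).
            not ((Y iff not not Z) implies Z): α-rule — add (Y iff not not Z), not Z.
            (Y iff not not Z): β-rule — branch into Y, not not Z  //  not Y, not not not Z.
              branch 1.2.2.1 (add Y, not not Z):
                × closes — contains both Y and not Y.
              branch 1.2.2.2 (add not Y, not not not Z):
                not not not Z: drop double negation, giving not Z.
                ○ open, literals {Y=0, Z=0}.
  branch 2 (add not (not Z or X)):
    not (not Z or X): α-rule — add not not Z, not X.
    ○ open, literals {X=0, Z=1}.
2 branches closed, 6 open.
Each open branch fixes some atoms; the unmentioned ones are free. Counting distinct full assignments: branch {V=0} (X, Y, Z, W) contributes 16 new; branch {Y=1, Z=1} (X, W, V) contributes 4 new; branch {Y=0, Z=1} (X, W, V) contributes 4 new; branch {Z=1} (X, Y, W, V) contributes 0 new; branch {Y=0, Z=0} (X, W, V) contributes 4 new; branch {X=0, Z=1} (Y, W, V) contributes 0 new. Total: 28.

28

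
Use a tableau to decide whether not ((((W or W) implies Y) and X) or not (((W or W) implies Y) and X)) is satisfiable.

Initial set: {not ((((W or W) implies Y) and X) or not (((W or W) implies Y) and X))}.
not ((((W or W) implies Y) and X) or not (((W or W) implies Y) and X)): α-rule — add not (((W or W) implies Y) and X), not not (((W or W) implies Y) and X).
not not (((W or W) implies Y) and X): α-rule — add ((W or W) implies Y), X.
not (((W or W) implies Y) and X): β-rule — branch into not ((W or W) implies Y)  //  not X.
  branch 1 (add not ((W or W) implies Y)):
    not ((W or W) implies Y): α-rule — add (W or W), not Y.
    ((W or W) implies Y): β-rule — branch into not (W or W)  //  Y.
      branch 1.1 (add not (W or W)):
        not (W or W): α-rule — add not W, not W.
        (W or W): β-rule — branch into W  //  W.
          branch 1.1.1 (add W):
            × closes — contains both W and not W.
          branch 1.1.2 (add W):
            × closes — contains both W and not W.
      branch 1.2 (add Y):
        × closes — contains both Y and not Y.
  branch 2 (add not X):
    × closes — contains both X and not X.
All 4 branches close.
Every branch closed; the formula is unsatisfiable.

Unsatisfiable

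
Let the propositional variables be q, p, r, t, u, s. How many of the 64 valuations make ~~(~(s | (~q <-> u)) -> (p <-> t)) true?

56

Initial set: {~~(~(s | (~q <-> u)) -> (p <-> t))}.
~~(~(s | (~q <-> u)) -> (p <-> t)): drop double negation, giving (~(s | (~q <-> u)) -> (p <-> t)).
(~(s | (~q <-> u)) -> (p <-> t)): β-rule — branch into ~~(s | (~q <-> u))  //  (p <-> t).
  branch 1 (add ~~(s | (~q <-> u))):
    ~~(s | (~q <-> u)): β-rule — branch into s  //  (~q <-> u).
      branch 1.1 (add s):
        ○ open, literals {s=T}.
      branch 1.2 (add (~q <-> u)):
        (~q <-> u): β-rule — branch into ~q, u  //  ~~q, ~u.
          branch 1.2.1 (add ~q, u):
            ○ open, literals {q=F, u=T}.
          branch 1.2.2 (add ~~q, ~u):
            ○ open, literals {q=T, u=F}.
  branch 2 (add (p <-> t)):
    (p <-> t): β-rule — branch into p, t  //  ~p, ~t.
      branch 2.1 (add p, t):
        ○ open, literals {p=T, t=T}.
      branch 2.2 (add ~p, ~t):
        ○ open, literals {p=F, t=F}.
0 branches closed, 5 open.
Each open branch fixes some atoms; the unmentioned ones are free. Counting distinct full assignments: branch {s=T} (q, p, r, t, u) contributes 32 new; branch {q=F, u=T} (p, r, t, s) contributes 8 new; branch {q=T, u=F} (p, r, t, s) contributes 8 new; branch {p=T, t=T} (q, r, u, s) contributes 4 new; branch {p=F, t=F} (q, r, u, s) contributes 4 new. Total: 56.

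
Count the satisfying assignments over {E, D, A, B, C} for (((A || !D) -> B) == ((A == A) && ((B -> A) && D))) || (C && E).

Initial set: {((((A || !D) -> B) == ((A == A) && ((B -> A) && D))) || (C && E))}.
((((A || !D) -> B) == ((A == A) && ((B -> A) && D))) || (C && E)): β-rule — branch into (((A || !D) -> B) == ((A == A) && ((B -> A) && D)))  //  (C && E).
  branch 1 (add (((A || !D) -> B) == ((A == A) && ((B -> A) && D)))):
    (((A || !D) -> B) == ((A == A) && ((B -> A) && D))): β-rule — branch into ((A || !D) -> B), ((A == A) && ((B -> A) && D))  //  !((A || !D) -> B), !((A == A) && ((B -> A) && D)).
      branch 1.1 (add ((A || !D) -> B), ((A == A) && ((B -> A) && D))):
        ((A == A) && ((B -> A) && D)): α-rule — add (A == A), ((B -> A) && D).
        ((B -> A) && D): α-rule — add (B -> A), D.
        ((A || !D) -> B): β-rule — branch into !(A || !D)  //  B.
          branch 1.1.1 (add !(A || !D)):
            !(A || !D): α-rule — add !A, !!D.
            (A == A): β-rule — branch into A, A  //  !A, !A.
              branch 1.1.1.1 (add A, A):
                × closes — contains both A and !A.
              branch 1.1.1.2 (add !A, !A):
                (B -> A): β-rule — branch into !B  //  A.
                  branch 1.1.1.2.1 (add !B):
                    ○ open, literals {A=false, B=false, D=true}.
                  branch 1.1.1.2.2 (add A):
                    × closes — contains both A and !A.
          branch 1.1.2 (add B):
            (A == A): β-rule — branch into A, A  //  !A, !A.
              branch 1.1.2.1 (add A, A):
                (B -> A): β-rule — branch into !B  //  A.
                  branch 1.1.2.1.1 (add !B):
                    × closes — contains both B and !B.
                  branch 1.1.2.1.2 (add A):
                    ○ open, literals {A=true, B=true, D=true}.
              branch 1.1.2.2 (add !A, !A):
                (B -> A): β-rule — branch into !B  //  A.
                  branch 1.1.2.2.1 (add !B):
                    × closes — contains both B and !B.
                  branch 1.1.2.2.2 (add A):
                    × closes — contains both A and !A.
      branch 1.2 (add !((A || !D) -> B), !((A == A) && ((B -> A) && D))):
        !((A || !D) -> B): α-rule — add (A || !D), !B.
        !((A == A) && ((B -> A) && D)): β-rule — branch into !(A == A)  //  !((B -> A) && D).
          branch 1.2.1 (add !(A == A)):
            (A || !D): β-rule — branch into A  //  !D.
              branch 1.2.1.1 (add A):
                !(A == A): β-rule — branch into A, !A  //  !A, A.
                  branch 1.2.1.1.1 (add A, !A):
                    × closes — contains both A and !A.
                  branch 1.2.1.1.2 (add !A, A):
                    × closes — contains both A and !A.
              branch 1.2.1.2 (add !D):
                !(A == A): β-rule — branch into A, !A  //  !A, A.
                  branch 1.2.1.2.1 (add A, !A):
                    × closes — contains both A and !A.
                  branch 1.2.1.2.2 (add !A, A):
                    × closes — contains both A and !A.
          branch 1.2.2 (add !((B -> A) && D)):
            (A || !D): β-rule — branch into A  //  !D.
              branch 1.2.2.1 (add A):
                !((B -> A) && D): β-rule — branch into !(B -> A)  //  !D.
                  branch 1.2.2.1.1 (add !(B -> A)):
                    !(B -> A): α-rule — add B, !A.
                    × closes — contains both B and !B.
                  branch 1.2.2.1.2 (add !D):
                    ○ open, literals {A=true, B=false, D=false}.
              branch 1.2.2.2 (add !D):
                !((B -> A) && D): β-rule — branch into !(B -> A)  //  !D.
                  branch 1.2.2.2.1 (add !(B -> A)):
                    !(B -> A): α-rule — add B, !A.
                    × closes — contains both B and !B.
                  branch 1.2.2.2.2 (add !D):
                    ○ open, literals {B=false, D=false}.
  branch 2 (add (C && E)):
    (C && E): α-rule — add C, E.
    ○ open, literals {C=true, E=true}.
11 branches closed, 5 open.
Each open branch fixes some atoms; the unmentioned ones are free. Counting distinct full assignments: branch {A=false, B=false, D=true} (E, C) contributes 4 new; branch {A=true, B=true, D=true} (E, C) contributes 4 new; branch {A=true, B=false, D=false} (E, C) contributes 4 new; branch {B=false, D=false} (E, A, C) contributes 4 new; branch {C=true, E=true} (D, A, B) contributes 4 new. Total: 20.

20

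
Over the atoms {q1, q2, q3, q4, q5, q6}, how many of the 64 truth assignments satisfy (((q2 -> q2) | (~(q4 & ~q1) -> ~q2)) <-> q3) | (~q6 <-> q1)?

48

Initial set: {((((q2 -> q2) | (~(q4 & ~q1) -> ~q2)) <-> q3) | (~q6 <-> q1))}.
((((q2 -> q2) | (~(q4 & ~q1) -> ~q2)) <-> q3) | (~q6 <-> q1)): β-rule — branch into (((q2 -> q2) | (~(q4 & ~q1) -> ~q2)) <-> q3)  //  (~q6 <-> q1).
  branch 1 (add (((q2 -> q2) | (~(q4 & ~q1) -> ~q2)) <-> q3)):
    (((q2 -> q2) | (~(q4 & ~q1) -> ~q2)) <-> q3): β-rule — branch into ((q2 -> q2) | (~(q4 & ~q1) -> ~q2)), q3  //  ~((q2 -> q2) | (~(q4 & ~q1) -> ~q2)), ~q3.
      branch 1.1 (add ((q2 -> q2) | (~(q4 & ~q1) -> ~q2)), q3):
        ((q2 -> q2) | (~(q4 & ~q1) -> ~q2)): β-rule — branch into (q2 -> q2)  //  (~(q4 & ~q1) -> ~q2).
          branch 1.1.1 (add (q2 -> q2)):
            (q2 -> q2): β-rule — branch into ~q2  //  q2.
              branch 1.1.1.1 (add ~q2):
                ○ open, literals {q2=0, q3=1}.
              branch 1.1.1.2 (add q2):
                ○ open, literals {q2=1, q3=1}.
          branch 1.1.2 (add (~(q4 & ~q1) -> ~q2)):
            (~(q4 & ~q1) -> ~q2): β-rule — branch into ~~(q4 & ~q1)  //  ~q2.
              branch 1.1.2.1 (add ~~(q4 & ~q1)):
                ~~(q4 & ~q1): α-rule — add q4, ~q1.
                ○ open, literals {q1=0, q3=1, q4=1}.
              branch 1.1.2.2 (add ~q2):
                ○ open, literals {q2=0, q3=1}.
      branch 1.2 (add ~((q2 -> q2) | (~(q4 & ~q1) -> ~q2)), ~q3):
        ~((q2 -> q2) | (~(q4 & ~q1) -> ~q2)): α-rule — add ~(q2 -> q2), ~(~(q4 & ~q1) -> ~q2).
        ~(q2 -> q2): α-rule — add q2, ~q2.
        × closes — contains both q2 and ~q2.
  branch 2 (add (~q6 <-> q1)):
    (~q6 <-> q1): β-rule — branch into ~q6, q1  //  ~~q6, ~q1.
      branch 2.1 (add ~q6, q1):
        ○ open, literals {q1=1, q6=0}.
      branch 2.2 (add ~~q6, ~q1):
        ○ open, literals {q1=0, q6=1}.
1 branch closed, 6 open.
Each open branch fixes some atoms; the unmentioned ones are free. Counting distinct full assignments: branch {q2=0, q3=1} (q1, q4, q5, q6) contributes 16 new; branch {q2=1, q3=1} (q1, q4, q5, q6) contributes 16 new; branch {q1=0, q3=1, q4=1} (q2, q5, q6) contributes 0 new; branch {q2=0, q3=1} (q1, q4, q5, q6) contributes 0 new; branch {q1=1, q6=0} (q2, q3, q4, q5) contributes 8 new; branch {q1=0, q6=1} (q2, q3, q4, q5) contributes 8 new. Total: 48.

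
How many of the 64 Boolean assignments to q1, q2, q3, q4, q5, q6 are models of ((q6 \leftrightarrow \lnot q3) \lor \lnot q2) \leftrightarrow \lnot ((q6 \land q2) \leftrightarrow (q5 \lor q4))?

40

Initial set: {(((q6 \leftrightarrow \lnot q3) \lor \lnot q2) \leftrightarrow \lnot ((q6 \land q2) \leftrightarrow (q5 \lor q4)))}.
(((q6 \leftrightarrow \lnot q3) \lor \lnot q2) \leftrightarrow \lnot ((q6 \land q2) \leftrightarrow (q5 \lor q4))): β-rule — branch into ((q6 \leftrightarrow \lnot q3) \lor \lnot q2), \lnot ((q6 \land q2) \leftrightarrow (q5 \lor q4))  //  \lnot ((q6 \leftrightarrow \lnot q3) \lor \lnot q2), \lnot \lnot ((q6 \land q2) \leftrightarrow (q5 \lor q4)).
  branch 1 (add ((q6 \leftrightarrow \lnot q3) \lor \lnot q2), \lnot ((q6 \land q2) \leftrightarrow (q5 \lor q4))):
    ((q6 \leftrightarrow \lnot q3) \lor \lnot q2): β-rule — branch into (q6 \leftrightarrow \lnot q3)  //  \lnot q2.
      branch 1.1 (add (q6 \leftrightarrow \lnot q3)):
        \lnot ((q6 \land q2) \leftrightarrow (q5 \lor q4)): β-rule — branch into (q6 \land q2), \lnot (q5 \lor q4)  //  \lnot (q6 \land q2), (q5 \lor q4).
          branch 1.1.1 (add (q6 \land q2), \lnot (q5 \lor q4)):
            (q6 \land q2): α-rule — add q6, q2.
            \lnot (q5 \lor q4): α-rule — add \lnot q5, \lnot q4.
            (q6 \leftrightarrow \lnot q3): β-rule — branch into q6, \lnot q3  //  \lnot q6, \lnot \lnot q3.
              branch 1.1.1.1 (add q6, \lnot q3):
                ○ open, literals {q2=true, q3=false, q4=false, q5=false, q6=true}.
              branch 1.1.1.2 (add \lnot q6, \lnot \lnot q3):
                × closes — contains both q6 and \lnot q6.
          branch 1.1.2 (add \lnot (q6 \land q2), (q5 \lor q4)):
            (q6 \leftrightarrow \lnot q3): β-rule — branch into q6, \lnot q3  //  \lnot q6, \lnot \lnot q3.
              branch 1.1.2.1 (add q6, \lnot q3):
                \lnot (q6 \land q2): β-rule — branch into \lnot q6  //  \lnot q2.
                  branch 1.1.2.1.1 (add \lnot q6):
                    × closes — contains both q6 and \lnot q6.
                  branch 1.1.2.1.2 (add \lnot q2):
                    (q5 \lor q4): β-rule — branch into q5  //  q4.
                      branch 1.1.2.1.2.1 (add q5):
                        ○ open, literals {q2=false, q3=false, q5=true, q6=true}.
                      branch 1.1.2.1.2.2 (add q4):
                        ○ open, literals {q2=false, q3=false, q4=true, q6=true}.
              branch 1.1.2.2 (add \lnot q6, \lnot \lnot q3):
                \lnot (q6 \land q2): β-rule — branch into \lnot q6  //  \lnot q2.
                  branch 1.1.2.2.1 (add \lnot q6):
                    (q5 \lor q4): β-rule — branch into q5  //  q4.
                      branch 1.1.2.2.1.1 (add q5):
                        ○ open, literals {q3=true, q5=true, q6=false}.
                      branch 1.1.2.2.1.2 (add q4):
                        ○ open, literals {q3=true, q4=true, q6=false}.
                  branch 1.1.2.2.2 (add \lnot q2):
                    (q5 \lor q4): β-rule — branch into q5  //  q4.
                      branch 1.1.2.2.2.1 (add q5):
                        ○ open, literals {q2=false, q3=true, q5=true, q6=false}.
                      branch 1.1.2.2.2.2 (add q4):
                        ○ open, literals {q2=false, q3=true, q4=true, q6=false}.
      branch 1.2 (add \lnot q2):
        \lnot ((q6 \land q2) \leftrightarrow (q5 \lor q4)): β-rule — branch into (q6 \land q2), \lnot (q5 \lor q4)  //  \lnot (q6 \land q2), (q5 \lor q4).
          branch 1.2.1 (add (q6 \land q2), \lnot (q5 \lor q4)):
            (q6 \land q2): α-rule — add q6, q2.
            × closes — contains both q2 and \lnot q2.
          branch 1.2.2 (add \lnot (q6 \land q2), (q5 \lor q4)):
            \lnot (q6 \land q2): β-rule — branch into \lnot q6  //  \lnot q2.
              branch 1.2.2.1 (add \lnot q6):
                (q5 \lor q4): β-rule — branch into q5  //  q4.
                  branch 1.2.2.1.1 (add q5):
                    ○ open, literals {q2=false, q5=true, q6=false}.
                  branch 1.2.2.1.2 (add q4):
                    ○ open, literals {q2=false, q4=true, q6=false}.
              branch 1.2.2.2 (add \lnot q2):
                (q5 \lor q4): β-rule — branch into q5  //  q4.
                  branch 1.2.2.2.1 (add q5):
                    ○ open, literals {q2=false, q5=true}.
                  branch 1.2.2.2.2 (add q4):
                    ○ open, literals {q2=false, q4=true}.
  branch 2 (add \lnot ((q6 \leftrightarrow \lnot q3) \lor \lnot q2), \lnot \lnot ((q6 \land q2) \leftrightarrow (q5 \lor q4))):
    \lnot ((q6 \leftrightarrow \lnot q3) \lor \lnot q2): α-rule — add \lnot (q6 \leftrightarrow \lnot q3), \lnot \lnot q2.
    \lnot \lnot ((q6 \land q2) \leftrightarrow (q5 \lor q4)): β-rule — branch into (q6 \land q2), (q5 \lor q4)  //  \lnot (q6 \land q2), \lnot (q5 \lor q4).
      branch 2.1 (add (q6 \land q2), (q5 \lor q4)):
        (q6 \land q2): α-rule — add q6, q2.
        \lnot (q6 \leftrightarrow \lnot q3): β-rule — branch into q6, \lnot \lnot q3  //  \lnot q6, \lnot q3.
          branch 2.1.1 (add q6, \lnot \lnot q3):
            (q5 \lor q4): β-rule — branch into q5  //  q4.
              branch 2.1.1.1 (add q5):
                ○ open, literals {q2=true, q3=true, q5=true, q6=true}.
              branch 2.1.1.2 (add q4):
                ○ open, literals {q2=true, q3=true, q4=true, q6=true}.
          branch 2.1.2 (add \lnot q6, \lnot q3):
            × closes — contains both q6 and \lnot q6.
      branch 2.2 (add \lnot (q6 \land q2), \lnot (q5 \lor q4)):
        \lnot (q5 \lor q4): α-rule — add \lnot q5, \lnot q4.
        \lnot (q6 \leftrightarrow \lnot q3): β-rule — branch into q6, \lnot \lnot q3  //  \lnot q6, \lnot q3.
          branch 2.2.1 (add q6, \lnot \lnot q3):
            \lnot (q6 \land q2): β-rule — branch into \lnot q6  //  \lnot q2.
              branch 2.2.1.1 (add \lnot q6):
                × closes — contains both q6 and \lnot q6.
              branch 2.2.1.2 (add \lnot q2):
                × closes — contains both q2 and \lnot q2.
          branch 2.2.2 (add \lnot q6, \lnot q3):
            \lnot (q6 \land q2): β-rule — branch into \lnot q6  //  \lnot q2.
              branch 2.2.2.1 (add \lnot q6):
                ○ open, literals {q2=true, q3=false, q4=false, q5=false, q6=false}.
              branch 2.2.2.2 (add \lnot q2):
                × closes — contains both q2 and \lnot q2.
7 branches closed, 14 open.
Each open branch fixes some atoms; the unmentioned ones are free. Counting distinct full assignments: branch {q2=true, q3=false, q4=false, q5=false, q6=true} (q1) contributes 2 new; branch {q2=false, q3=false, q5=true, q6=true} (q1, q4) contributes 4 new; branch {q2=false, q3=false, q4=true, q6=true} (q1, q5) contributes 2 new; branch {q3=true, q5=true, q6=false} (q1, q2, q4) contributes 8 new; branch {q3=true, q4=true, q6=false} (q1, q2, q5) contributes 4 new; branch {q2=false, q3=true, q5=true, q6=false} (q1, q4) contributes 0 new; branch {q2=false, q3=true, q4=true, q6=false} (q1, q5) contributes 0 new; branch {q2=false, q5=true, q6=false} (q1, q3, q4) contributes 4 new; branch {q2=false, q4=true, q6=false} (q1, q3, q5) contributes 2 new; branch {q2=false, q5=true} (q1, q3, q4, q6) contributes 4 new; branch {q2=false, q4=true} (q1, q3, q5, q6) contributes 2 new; branch {q2=true, q3=true, q5=true, q6=true} (q1, q4) contributes 4 new; branch {q2=true, q3=true, q4=true, q6=true} (q1, q5) contributes 2 new; branch {q2=true, q3=false, q4=false, q5=false, q6=false} (q1) contributes 2 new. Total: 40.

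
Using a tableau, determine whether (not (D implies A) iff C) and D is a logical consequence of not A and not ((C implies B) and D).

Initial set: {(not A and not ((C implies B) and D)); not ((not (D implies A) iff C) and D)}.
(not A and not ((C implies B) and D)): α-rule — add not A, not ((C implies B) and D).
not ((not (D implies A) iff C) and D): β-rule — branch into not (not (D implies A) iff C)  //  not D.
  branch 1 (add not (not (D implies A) iff C)):
    not ((C implies B) and D): β-rule — branch into not (C implies B)  //  not D.
      branch 1.1 (add not (C implies B)):
        not (C implies B): α-rule — add C, not B.
        not (not (D implies A) iff C): β-rule — branch into not (D implies A), not C  //  not not (D implies A), C.
          branch 1.1.1 (add not (D implies A), not C):
            × closes — contains both C and not C.
          branch 1.1.2 (add not not (D implies A), C):
            not not (D implies A): β-rule — branch into not D  //  A.
              branch 1.1.2.1 (add not D):
                ○ open, literals {A=0, B=0, C=1, D=0}.
              branch 1.1.2.2 (add A):
                × closes — contains both A and not A.
      branch 1.2 (add not D):
        not (not (D implies A) iff C): β-rule — branch into not (D implies A), not C  //  not not (D implies A), C.
          branch 1.2.1 (add not (D implies A), not C):
            not (D implies A): α-rule — add D, not A.
            × closes — contains both D and not D.
          branch 1.2.2 (add not not (D implies A), C):
            not not (D implies A): β-rule — branch into not D  //  A.
              branch 1.2.2.1 (add not D):
                ○ open, literals {A=0, C=1, D=0}.
              branch 1.2.2.2 (add A):
                × closes — contains both A and not A.
  branch 2 (add not D):
    not ((C implies B) and D): β-rule — branch into not (C implies B)  //  not D.
      branch 2.1 (add not (C implies B)):
        not (C implies B): α-rule — add C, not B.
        ○ open, literals {A=0, B=0, C=1, D=0}.
      branch 2.2 (add not D):
        ○ open, literals {A=0, D=0}.
4 branches closed, 4 open.
An open branch gives a countermodel: A=0, B=0, C=1, D=0 (unmentioned atoms arbitrary); the premises hold there but the conclusion fails.

No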